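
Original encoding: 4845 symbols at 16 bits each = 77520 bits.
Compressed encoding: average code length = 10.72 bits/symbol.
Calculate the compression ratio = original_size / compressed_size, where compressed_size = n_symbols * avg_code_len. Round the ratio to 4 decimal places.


original_size = n_symbols * orig_bits = 4845 * 16 = 77520 bits
compressed_size = n_symbols * avg_code_len = 4845 * 10.72 = 51938.4 bits
ratio = original_size / compressed_size = 77520 / 51938.4 = 1.4925

Compression ratio = 1.4925


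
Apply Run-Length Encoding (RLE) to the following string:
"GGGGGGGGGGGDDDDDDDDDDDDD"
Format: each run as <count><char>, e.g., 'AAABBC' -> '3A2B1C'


Scanning runs left to right:
  i=0: run of 'G' x 11 -> '11G'
  i=11: run of 'D' x 13 -> '13D'

RLE = 11G13D


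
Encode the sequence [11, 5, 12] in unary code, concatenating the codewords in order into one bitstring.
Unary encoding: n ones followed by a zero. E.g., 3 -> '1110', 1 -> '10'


Encode each number as n ones followed by a terminating 0:
  11 -> 111111111110 (12 bits)
  5 -> 111110 (6 bits)
  12 -> 1111111111110 (13 bits)
Total length = 12 + 6 + 13 = 31 bits.

Unary([11, 5, 12]) = 1111111111101111101111111111110 (31 bits)


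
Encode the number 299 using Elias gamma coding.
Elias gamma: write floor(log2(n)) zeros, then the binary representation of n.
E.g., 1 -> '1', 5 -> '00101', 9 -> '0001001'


num_bits = floor(log2(299)) + 1 = 9
leading_zeros = num_bits - 1 = 8
binary(299) = 100101011

Elias gamma(299) = '00000000' + '100101011' = 00000000100101011 (17 bits)


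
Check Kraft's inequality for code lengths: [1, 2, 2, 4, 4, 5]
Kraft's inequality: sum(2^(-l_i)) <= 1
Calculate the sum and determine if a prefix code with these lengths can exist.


Sum = 2^(-1) + 2^(-2) + 2^(-2) + 2^(-4) + 2^(-4) + 2^(-5)
    = 0.5 + 0.25 + 0.25 + 0.0625 + 0.0625 + 0.03125
    = 37/32 = 1.15625
Since 1.15625 > 1, Kraft's inequality is NOT satisfied.
A prefix code with these lengths CANNOT exist.

Kraft sum = 1.15625. Not satisfied.


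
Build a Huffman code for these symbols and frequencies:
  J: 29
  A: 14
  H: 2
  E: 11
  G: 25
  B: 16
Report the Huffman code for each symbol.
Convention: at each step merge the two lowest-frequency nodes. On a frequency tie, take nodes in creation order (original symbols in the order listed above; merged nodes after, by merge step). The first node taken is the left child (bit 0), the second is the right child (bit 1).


Huffman tree construction:
Step 1: Merge H(2) + E(11) = 13
Step 2: Merge (H+E)(13) + A(14) = 27
Step 3: Merge B(16) + G(25) = 41
Step 4: Merge ((H+E)+A)(27) + J(29) = 56
Step 5: Merge (B+G)(41) + (((H+E)+A)+J)(56) = 97
Read each symbol's code off the tree from the root (left child = 0, right child = 1).

Codes:
  J: 11 (length 2)
  A: 101 (length 3)
  H: 1000 (length 4)
  E: 1001 (length 4)
  G: 01 (length 2)
  B: 00 (length 2)
Average code length: 234/97 = 2.4124 bits/symbol


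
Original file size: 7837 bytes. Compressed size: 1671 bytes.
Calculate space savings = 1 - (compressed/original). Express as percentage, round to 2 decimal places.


ratio = compressed/original = 1671/7837 = 0.213219
savings = 1 - ratio = 1 - 0.213219 = 0.786781
as a percentage: 0.786781 * 100 = 78.68%

Space savings = 1 - 1671/7837 = 78.68%


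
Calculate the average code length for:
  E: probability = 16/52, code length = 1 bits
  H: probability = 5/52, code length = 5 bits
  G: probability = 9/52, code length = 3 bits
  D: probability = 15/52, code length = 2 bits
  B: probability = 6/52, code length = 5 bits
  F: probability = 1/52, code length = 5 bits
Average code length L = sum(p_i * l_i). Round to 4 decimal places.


Weighted contributions p_i * l_i:
  E: (16/52) * 1 = 16/52
  H: (5/52) * 5 = 25/52
  G: (9/52) * 3 = 27/52
  D: (15/52) * 2 = 30/52
  B: (6/52) * 5 = 30/52
  F: (1/52) * 5 = 5/52
Sum = (16 + 25 + 27 + 30 + 30 + 5)/52 = 133/52

L = 133/52 = 2.5577 bits/symbol


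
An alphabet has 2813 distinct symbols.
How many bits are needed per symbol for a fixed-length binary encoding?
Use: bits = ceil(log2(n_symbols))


log2(2813) = 11.4579
Bracket: 2^11 = 2048 < 2813 <= 2^12 = 4096
So ceil(log2(2813)) = 12

bits = ceil(log2(2813)) = ceil(11.4579) = 12 bits


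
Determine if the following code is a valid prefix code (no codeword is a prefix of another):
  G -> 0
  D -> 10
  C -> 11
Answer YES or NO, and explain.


Checking each pair (does one codeword prefix another?):
  G='0' vs D='10': no prefix
  G='0' vs C='11': no prefix
  D='10' vs G='0': no prefix
  D='10' vs C='11': no prefix
  C='11' vs G='0': no prefix
  C='11' vs D='10': no prefix
No violation found over all pairs.

YES -- this is a valid prefix code. No codeword is a prefix of any other codeword.


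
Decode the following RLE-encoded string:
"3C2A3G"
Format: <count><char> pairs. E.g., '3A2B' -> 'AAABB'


Expanding each <count><char> pair:
  3C -> 'CCC'
  2A -> 'AA'
  3G -> 'GGG'

Decoded = CCCAAGGG


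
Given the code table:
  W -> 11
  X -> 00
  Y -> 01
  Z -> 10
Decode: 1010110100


Decoding:
10 -> Z
10 -> Z
11 -> W
01 -> Y
00 -> X


Result: ZZWYX


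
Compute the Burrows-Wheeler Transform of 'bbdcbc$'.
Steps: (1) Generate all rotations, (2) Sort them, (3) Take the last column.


Rotations (sorted):
  0: $bbdcbc -> last char: c
  1: bbdcbc$ -> last char: $
  2: bc$bbdc -> last char: c
  3: bdcbc$b -> last char: b
  4: c$bbdcb -> last char: b
  5: cbc$bbd -> last char: d
  6: dcbc$bb -> last char: b


BWT = c$cbbdb


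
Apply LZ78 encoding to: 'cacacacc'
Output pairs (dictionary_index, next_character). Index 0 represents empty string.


LZ78 encoding steps:
Dictionary: {0: ''}
Step 1: w='' (idx 0), next='c' -> output (0, 'c'), add 'c' as idx 1
Step 2: w='' (idx 0), next='a' -> output (0, 'a'), add 'a' as idx 2
Step 3: w='c' (idx 1), next='a' -> output (1, 'a'), add 'ca' as idx 3
Step 4: w='ca' (idx 3), next='c' -> output (3, 'c'), add 'cac' as idx 4
Step 5: w='c' (idx 1), end of input -> output (1, '')


Encoded: [(0, 'c'), (0, 'a'), (1, 'a'), (3, 'c'), (1, '')]


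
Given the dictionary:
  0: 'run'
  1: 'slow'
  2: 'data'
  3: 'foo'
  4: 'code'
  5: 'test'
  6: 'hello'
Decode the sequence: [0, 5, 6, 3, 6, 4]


Look up each index in the dictionary:
  0 -> 'run'
  5 -> 'test'
  6 -> 'hello'
  3 -> 'foo'
  6 -> 'hello'
  4 -> 'code'

Decoded: "run test hello foo hello code"


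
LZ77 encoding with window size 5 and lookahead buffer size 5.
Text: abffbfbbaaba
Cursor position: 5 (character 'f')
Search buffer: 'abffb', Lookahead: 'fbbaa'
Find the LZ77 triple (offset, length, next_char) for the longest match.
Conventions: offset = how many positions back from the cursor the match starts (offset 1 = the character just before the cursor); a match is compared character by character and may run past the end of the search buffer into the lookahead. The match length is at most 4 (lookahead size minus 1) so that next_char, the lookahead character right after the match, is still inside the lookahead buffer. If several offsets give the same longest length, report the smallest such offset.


Try each offset into the search buffer:
  offset=1 (pos 4, char 'b'): match length 0
  offset=2 (pos 3, char 'f'): match length 2
  offset=3 (pos 2, char 'f'): match length 1
  offset=4 (pos 1, char 'b'): match length 0
  offset=5 (pos 0, char 'a'): match length 0
Longest match has length 2 at offset 2.
next_char = character at position 5 + 2 = 7 -> 'b'

Best match: offset=2, length=2 (matching 'fb' starting at position 3)
LZ77 triple: (2, 2, 'b')


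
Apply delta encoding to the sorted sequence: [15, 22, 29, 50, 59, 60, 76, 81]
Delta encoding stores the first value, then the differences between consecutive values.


First value: 15
Deltas:
  22 - 15 = 7
  29 - 22 = 7
  50 - 29 = 21
  59 - 50 = 9
  60 - 59 = 1
  76 - 60 = 16
  81 - 76 = 5


Delta encoded: [15, 7, 7, 21, 9, 1, 16, 5]


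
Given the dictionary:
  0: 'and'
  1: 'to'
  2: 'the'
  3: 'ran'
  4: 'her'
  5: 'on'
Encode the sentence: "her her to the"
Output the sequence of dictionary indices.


Look up each word in the dictionary:
  'her' -> 4
  'her' -> 4
  'to' -> 1
  'the' -> 2

Encoded: [4, 4, 1, 2]


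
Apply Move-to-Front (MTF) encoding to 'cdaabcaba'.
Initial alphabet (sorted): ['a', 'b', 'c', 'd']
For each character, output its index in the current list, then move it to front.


MTF encoding:
'c': index 2 in ['a', 'b', 'c', 'd'] -> ['c', 'a', 'b', 'd']
'd': index 3 in ['c', 'a', 'b', 'd'] -> ['d', 'c', 'a', 'b']
'a': index 2 in ['d', 'c', 'a', 'b'] -> ['a', 'd', 'c', 'b']
'a': index 0 in ['a', 'd', 'c', 'b'] -> ['a', 'd', 'c', 'b']
'b': index 3 in ['a', 'd', 'c', 'b'] -> ['b', 'a', 'd', 'c']
'c': index 3 in ['b', 'a', 'd', 'c'] -> ['c', 'b', 'a', 'd']
'a': index 2 in ['c', 'b', 'a', 'd'] -> ['a', 'c', 'b', 'd']
'b': index 2 in ['a', 'c', 'b', 'd'] -> ['b', 'a', 'c', 'd']
'a': index 1 in ['b', 'a', 'c', 'd'] -> ['a', 'b', 'c', 'd']


Output: [2, 3, 2, 0, 3, 3, 2, 2, 1]


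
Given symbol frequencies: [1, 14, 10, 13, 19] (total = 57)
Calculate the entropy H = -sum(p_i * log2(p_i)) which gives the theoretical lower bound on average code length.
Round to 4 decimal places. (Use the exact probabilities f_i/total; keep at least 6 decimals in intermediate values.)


Per-symbol terms -p_i * log2(p_i) with p_i = f_i/57:
  p = 1/57 = 0.017544: log2(p) = -5.832890, -p*log2(p) = 0.102331
  p = 14/57 = 0.245614: log2(p) = -2.025535, -p*log2(p) = 0.497500
  p = 10/57 = 0.175439: log2(p) = -2.510962, -p*log2(p) = 0.440520
  p = 13/57 = 0.228070: log2(p) = -2.132450, -p*log2(p) = 0.486348
  p = 19/57 = 0.333333: log2(p) = -1.584963, -p*log2(p) = 0.528321
H = 0.102331 + 0.497500 + 0.440520 + 0.486348 + 0.528321 = 2.055020

H = 2.055 bits/symbol


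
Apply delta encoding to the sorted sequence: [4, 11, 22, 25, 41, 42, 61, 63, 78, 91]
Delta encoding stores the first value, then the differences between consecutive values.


First value: 4
Deltas:
  11 - 4 = 7
  22 - 11 = 11
  25 - 22 = 3
  41 - 25 = 16
  42 - 41 = 1
  61 - 42 = 19
  63 - 61 = 2
  78 - 63 = 15
  91 - 78 = 13


Delta encoded: [4, 7, 11, 3, 16, 1, 19, 2, 15, 13]


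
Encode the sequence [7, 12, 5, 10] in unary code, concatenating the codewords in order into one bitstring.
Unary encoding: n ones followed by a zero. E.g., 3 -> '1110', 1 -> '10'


Encode each number as n ones followed by a terminating 0:
  7 -> 11111110 (8 bits)
  12 -> 1111111111110 (13 bits)
  5 -> 111110 (6 bits)
  10 -> 11111111110 (11 bits)
Total length = 8 + 13 + 6 + 11 = 38 bits.

Unary([7, 12, 5, 10]) = 11111110111111111111011111011111111110 (38 bits)


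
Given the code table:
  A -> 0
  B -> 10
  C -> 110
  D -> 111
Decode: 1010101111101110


Decoding:
10 -> B
10 -> B
10 -> B
111 -> D
110 -> C
111 -> D
0 -> A


Result: BBBDCDA


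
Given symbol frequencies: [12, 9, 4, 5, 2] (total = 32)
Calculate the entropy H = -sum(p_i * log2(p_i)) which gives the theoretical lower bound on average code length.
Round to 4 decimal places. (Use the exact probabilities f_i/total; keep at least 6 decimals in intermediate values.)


Per-symbol terms -p_i * log2(p_i) with p_i = f_i/32:
  p = 12/32 = 0.375000: log2(p) = -1.415037, -p*log2(p) = 0.530639
  p = 9/32 = 0.281250: log2(p) = -1.830075, -p*log2(p) = 0.514709
  p = 4/32 = 0.125000: log2(p) = -3.000000, -p*log2(p) = 0.375000
  p = 5/32 = 0.156250: log2(p) = -2.678072, -p*log2(p) = 0.418449
  p = 2/32 = 0.062500: log2(p) = -4.000000, -p*log2(p) = 0.250000
H = 0.530639 + 0.514709 + 0.375000 + 0.418449 + 0.250000 = 2.088797

H = 2.0888 bits/symbol


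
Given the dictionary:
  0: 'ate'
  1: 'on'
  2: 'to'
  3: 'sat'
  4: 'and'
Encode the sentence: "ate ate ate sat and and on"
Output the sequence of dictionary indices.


Look up each word in the dictionary:
  'ate' -> 0
  'ate' -> 0
  'ate' -> 0
  'sat' -> 3
  'and' -> 4
  'and' -> 4
  'on' -> 1

Encoded: [0, 0, 0, 3, 4, 4, 1]


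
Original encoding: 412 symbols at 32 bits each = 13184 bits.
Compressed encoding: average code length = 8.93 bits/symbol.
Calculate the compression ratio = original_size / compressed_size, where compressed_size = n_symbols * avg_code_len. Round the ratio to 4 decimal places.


original_size = n_symbols * orig_bits = 412 * 32 = 13184 bits
compressed_size = n_symbols * avg_code_len = 412 * 8.93 = 3679.16 bits
ratio = original_size / compressed_size = 13184 / 3679.16 = 3.5834

Compression ratio = 3.5834


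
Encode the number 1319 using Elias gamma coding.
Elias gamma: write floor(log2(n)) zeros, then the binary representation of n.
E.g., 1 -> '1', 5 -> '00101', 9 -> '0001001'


num_bits = floor(log2(1319)) + 1 = 11
leading_zeros = num_bits - 1 = 10
binary(1319) = 10100100111

Elias gamma(1319) = '0000000000' + '10100100111' = 000000000010100100111 (21 bits)


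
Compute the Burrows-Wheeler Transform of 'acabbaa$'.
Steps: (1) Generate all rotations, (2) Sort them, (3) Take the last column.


Rotations (sorted):
  0: $acabbaa -> last char: a
  1: a$acabba -> last char: a
  2: aa$acabb -> last char: b
  3: abbaa$ac -> last char: c
  4: acabbaa$ -> last char: $
  5: baa$acab -> last char: b
  6: bbaa$aca -> last char: a
  7: cabbaa$a -> last char: a


BWT = aabc$baa


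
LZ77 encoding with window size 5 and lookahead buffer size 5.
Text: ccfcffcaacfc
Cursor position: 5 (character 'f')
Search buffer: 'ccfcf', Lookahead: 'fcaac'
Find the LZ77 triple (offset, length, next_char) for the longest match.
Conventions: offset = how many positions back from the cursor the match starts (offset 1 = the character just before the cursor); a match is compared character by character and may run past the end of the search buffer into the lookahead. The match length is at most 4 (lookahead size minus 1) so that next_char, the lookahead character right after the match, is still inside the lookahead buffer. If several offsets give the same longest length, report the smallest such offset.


Try each offset into the search buffer:
  offset=1 (pos 4, char 'f'): match length 1
  offset=2 (pos 3, char 'c'): match length 0
  offset=3 (pos 2, char 'f'): match length 2
  offset=4 (pos 1, char 'c'): match length 0
  offset=5 (pos 0, char 'c'): match length 0
Longest match has length 2 at offset 3.
next_char = character at position 5 + 2 = 7 -> 'a'

Best match: offset=3, length=2 (matching 'fc' starting at position 2)
LZ77 triple: (3, 2, 'a')


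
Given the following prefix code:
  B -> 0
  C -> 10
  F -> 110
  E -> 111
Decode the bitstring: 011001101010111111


Decoding step by step:
Bits 0 -> B
Bits 110 -> F
Bits 0 -> B
Bits 110 -> F
Bits 10 -> C
Bits 10 -> C
Bits 111 -> E
Bits 111 -> E


Decoded message: BFBFCCEE


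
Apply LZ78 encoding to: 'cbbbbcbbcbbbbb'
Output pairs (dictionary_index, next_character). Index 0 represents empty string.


LZ78 encoding steps:
Dictionary: {0: ''}
Step 1: w='' (idx 0), next='c' -> output (0, 'c'), add 'c' as idx 1
Step 2: w='' (idx 0), next='b' -> output (0, 'b'), add 'b' as idx 2
Step 3: w='b' (idx 2), next='b' -> output (2, 'b'), add 'bb' as idx 3
Step 4: w='b' (idx 2), next='c' -> output (2, 'c'), add 'bc' as idx 4
Step 5: w='bb' (idx 3), next='c' -> output (3, 'c'), add 'bbc' as idx 5
Step 6: w='bb' (idx 3), next='b' -> output (3, 'b'), add 'bbb' as idx 6
Step 7: w='bb' (idx 3), end of input -> output (3, '')


Encoded: [(0, 'c'), (0, 'b'), (2, 'b'), (2, 'c'), (3, 'c'), (3, 'b'), (3, '')]


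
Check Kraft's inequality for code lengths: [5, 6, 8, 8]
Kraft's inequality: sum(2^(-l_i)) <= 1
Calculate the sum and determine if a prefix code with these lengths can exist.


Sum = 2^(-5) + 2^(-6) + 2^(-8) + 2^(-8)
    = 0.03125 + 0.015625 + 0.00390625 + 0.00390625
    = 14/256 = 0.0546875
Since 0.0546875 <= 1, Kraft's inequality IS satisfied.
A prefix code with these lengths CAN exist.

Kraft sum = 0.0546875. Satisfied.


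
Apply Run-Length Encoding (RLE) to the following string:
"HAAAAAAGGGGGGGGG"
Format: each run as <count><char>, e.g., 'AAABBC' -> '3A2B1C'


Scanning runs left to right:
  i=0: run of 'H' x 1 -> '1H'
  i=1: run of 'A' x 6 -> '6A'
  i=7: run of 'G' x 9 -> '9G'

RLE = 1H6A9G


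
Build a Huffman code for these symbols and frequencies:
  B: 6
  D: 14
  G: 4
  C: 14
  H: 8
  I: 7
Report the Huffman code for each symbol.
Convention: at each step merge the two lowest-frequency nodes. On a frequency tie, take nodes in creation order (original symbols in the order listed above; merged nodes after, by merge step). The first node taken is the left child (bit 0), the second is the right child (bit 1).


Huffman tree construction:
Step 1: Merge G(4) + B(6) = 10
Step 2: Merge I(7) + H(8) = 15
Step 3: Merge (G+B)(10) + D(14) = 24
Step 4: Merge C(14) + (I+H)(15) = 29
Step 5: Merge ((G+B)+D)(24) + (C+(I+H))(29) = 53
Read each symbol's code off the tree from the root (left child = 0, right child = 1).

Codes:
  B: 001 (length 3)
  D: 01 (length 2)
  G: 000 (length 3)
  C: 10 (length 2)
  H: 111 (length 3)
  I: 110 (length 3)
Average code length: 131/53 = 2.4717 bits/symbol


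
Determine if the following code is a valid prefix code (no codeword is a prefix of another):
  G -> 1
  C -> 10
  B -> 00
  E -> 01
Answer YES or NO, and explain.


Checking each pair (does one codeword prefix another?):
  G='1' vs C='10': prefix -- VIOLATION

NO -- this is NOT a valid prefix code. G (1) is a prefix of C (10).


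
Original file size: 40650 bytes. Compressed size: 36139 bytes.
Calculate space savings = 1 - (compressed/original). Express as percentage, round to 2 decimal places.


ratio = compressed/original = 36139/40650 = 0.889028
savings = 1 - ratio = 1 - 0.889028 = 0.110972
as a percentage: 0.110972 * 100 = 11.1%

Space savings = 1 - 36139/40650 = 11.1%


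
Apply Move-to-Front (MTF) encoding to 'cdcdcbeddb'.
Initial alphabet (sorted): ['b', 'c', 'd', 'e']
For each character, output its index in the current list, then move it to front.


MTF encoding:
'c': index 1 in ['b', 'c', 'd', 'e'] -> ['c', 'b', 'd', 'e']
'd': index 2 in ['c', 'b', 'd', 'e'] -> ['d', 'c', 'b', 'e']
'c': index 1 in ['d', 'c', 'b', 'e'] -> ['c', 'd', 'b', 'e']
'd': index 1 in ['c', 'd', 'b', 'e'] -> ['d', 'c', 'b', 'e']
'c': index 1 in ['d', 'c', 'b', 'e'] -> ['c', 'd', 'b', 'e']
'b': index 2 in ['c', 'd', 'b', 'e'] -> ['b', 'c', 'd', 'e']
'e': index 3 in ['b', 'c', 'd', 'e'] -> ['e', 'b', 'c', 'd']
'd': index 3 in ['e', 'b', 'c', 'd'] -> ['d', 'e', 'b', 'c']
'd': index 0 in ['d', 'e', 'b', 'c'] -> ['d', 'e', 'b', 'c']
'b': index 2 in ['d', 'e', 'b', 'c'] -> ['b', 'd', 'e', 'c']


Output: [1, 2, 1, 1, 1, 2, 3, 3, 0, 2]


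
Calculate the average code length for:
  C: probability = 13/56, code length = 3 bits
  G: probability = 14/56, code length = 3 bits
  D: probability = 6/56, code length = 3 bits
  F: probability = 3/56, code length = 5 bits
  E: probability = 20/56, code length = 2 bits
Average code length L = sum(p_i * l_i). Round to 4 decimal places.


Weighted contributions p_i * l_i:
  C: (13/56) * 3 = 39/56
  G: (14/56) * 3 = 42/56
  D: (6/56) * 3 = 18/56
  F: (3/56) * 5 = 15/56
  E: (20/56) * 2 = 40/56
Sum = (39 + 42 + 18 + 15 + 40)/56 = 154/56

L = 154/56 = 2.7500 bits/symbol


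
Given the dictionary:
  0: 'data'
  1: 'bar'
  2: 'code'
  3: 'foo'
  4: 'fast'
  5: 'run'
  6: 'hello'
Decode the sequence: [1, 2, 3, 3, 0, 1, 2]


Look up each index in the dictionary:
  1 -> 'bar'
  2 -> 'code'
  3 -> 'foo'
  3 -> 'foo'
  0 -> 'data'
  1 -> 'bar'
  2 -> 'code'

Decoded: "bar code foo foo data bar code"


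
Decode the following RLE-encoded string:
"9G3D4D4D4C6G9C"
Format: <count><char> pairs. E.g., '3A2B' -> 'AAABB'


Expanding each <count><char> pair:
  9G -> 'GGGGGGGGG'
  3D -> 'DDD'
  4D -> 'DDDD'
  4D -> 'DDDD'
  4C -> 'CCCC'
  6G -> 'GGGGGG'
  9C -> 'CCCCCCCCC'

Decoded = GGGGGGGGGDDDDDDDDDDDCCCCGGGGGGCCCCCCCCC


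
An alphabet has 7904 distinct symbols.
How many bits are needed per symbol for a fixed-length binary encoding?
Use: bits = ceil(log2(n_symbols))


log2(7904) = 12.9484
Bracket: 2^12 = 4096 < 7904 <= 2^13 = 8192
So ceil(log2(7904)) = 13

bits = ceil(log2(7904)) = ceil(12.9484) = 13 bits


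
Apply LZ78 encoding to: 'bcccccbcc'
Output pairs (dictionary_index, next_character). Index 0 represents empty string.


LZ78 encoding steps:
Dictionary: {0: ''}
Step 1: w='' (idx 0), next='b' -> output (0, 'b'), add 'b' as idx 1
Step 2: w='' (idx 0), next='c' -> output (0, 'c'), add 'c' as idx 2
Step 3: w='c' (idx 2), next='c' -> output (2, 'c'), add 'cc' as idx 3
Step 4: w='cc' (idx 3), next='b' -> output (3, 'b'), add 'ccb' as idx 4
Step 5: w='cc' (idx 3), end of input -> output (3, '')


Encoded: [(0, 'b'), (0, 'c'), (2, 'c'), (3, 'b'), (3, '')]


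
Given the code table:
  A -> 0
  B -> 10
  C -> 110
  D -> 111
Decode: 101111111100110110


Decoding:
10 -> B
111 -> D
111 -> D
110 -> C
0 -> A
110 -> C
110 -> C


Result: BDDCACC


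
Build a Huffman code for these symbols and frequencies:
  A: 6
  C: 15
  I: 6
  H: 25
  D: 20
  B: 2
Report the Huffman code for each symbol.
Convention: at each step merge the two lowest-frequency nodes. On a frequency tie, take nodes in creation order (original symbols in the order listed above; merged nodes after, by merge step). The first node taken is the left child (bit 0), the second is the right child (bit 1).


Huffman tree construction:
Step 1: Merge B(2) + A(6) = 8
Step 2: Merge I(6) + (B+A)(8) = 14
Step 3: Merge (I+(B+A))(14) + C(15) = 29
Step 4: Merge D(20) + H(25) = 45
Step 5: Merge ((I+(B+A))+C)(29) + (D+H)(45) = 74
Read each symbol's code off the tree from the root (left child = 0, right child = 1).

Codes:
  A: 0011 (length 4)
  C: 01 (length 2)
  I: 000 (length 3)
  H: 11 (length 2)
  D: 10 (length 2)
  B: 0010 (length 4)
Average code length: 170/74 = 2.2973 bits/symbol


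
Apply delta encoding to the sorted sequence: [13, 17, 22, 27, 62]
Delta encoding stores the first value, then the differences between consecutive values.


First value: 13
Deltas:
  17 - 13 = 4
  22 - 17 = 5
  27 - 22 = 5
  62 - 27 = 35


Delta encoded: [13, 4, 5, 5, 35]


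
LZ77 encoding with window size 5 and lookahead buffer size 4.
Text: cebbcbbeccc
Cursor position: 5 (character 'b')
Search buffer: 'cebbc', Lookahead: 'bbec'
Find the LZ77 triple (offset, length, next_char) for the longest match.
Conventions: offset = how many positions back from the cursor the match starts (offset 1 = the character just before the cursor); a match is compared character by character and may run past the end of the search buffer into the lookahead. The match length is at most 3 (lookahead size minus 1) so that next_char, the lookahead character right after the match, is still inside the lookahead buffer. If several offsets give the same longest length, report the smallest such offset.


Try each offset into the search buffer:
  offset=1 (pos 4, char 'c'): match length 0
  offset=2 (pos 3, char 'b'): match length 1
  offset=3 (pos 2, char 'b'): match length 2
  offset=4 (pos 1, char 'e'): match length 0
  offset=5 (pos 0, char 'c'): match length 0
Longest match has length 2 at offset 3.
next_char = character at position 5 + 2 = 7 -> 'e'

Best match: offset=3, length=2 (matching 'bb' starting at position 2)
LZ77 triple: (3, 2, 'e')


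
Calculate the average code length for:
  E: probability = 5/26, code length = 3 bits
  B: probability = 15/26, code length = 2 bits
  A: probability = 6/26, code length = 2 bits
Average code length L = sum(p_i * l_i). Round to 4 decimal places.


Weighted contributions p_i * l_i:
  E: (5/26) * 3 = 15/26
  B: (15/26) * 2 = 30/26
  A: (6/26) * 2 = 12/26
Sum = (15 + 30 + 12)/26 = 57/26

L = 57/26 = 2.1923 bits/symbol


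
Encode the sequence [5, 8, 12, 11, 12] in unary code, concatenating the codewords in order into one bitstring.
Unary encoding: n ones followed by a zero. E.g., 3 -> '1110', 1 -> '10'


Encode each number as n ones followed by a terminating 0:
  5 -> 111110 (6 bits)
  8 -> 111111110 (9 bits)
  12 -> 1111111111110 (13 bits)
  11 -> 111111111110 (12 bits)
  12 -> 1111111111110 (13 bits)
Total length = 6 + 9 + 13 + 12 + 13 = 53 bits.

Unary([5, 8, 12, 11, 12]) = 11111011111111011111111111101111111111101111111111110 (53 bits)


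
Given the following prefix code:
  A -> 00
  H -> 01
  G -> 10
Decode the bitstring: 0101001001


Decoding step by step:
Bits 01 -> H
Bits 01 -> H
Bits 00 -> A
Bits 10 -> G
Bits 01 -> H


Decoded message: HHAGH


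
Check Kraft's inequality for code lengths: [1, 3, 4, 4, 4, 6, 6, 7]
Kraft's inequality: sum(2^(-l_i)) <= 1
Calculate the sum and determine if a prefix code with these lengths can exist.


Sum = 2^(-1) + 2^(-3) + 2^(-4) + 2^(-4) + 2^(-4) + 2^(-6) + 2^(-6) + 2^(-7)
    = 0.5 + 0.125 + 0.0625 + 0.0625 + 0.0625 + 0.015625 + 0.015625 + 0.0078125
    = 109/128 = 0.8515625
Since 0.8515625 <= 1, Kraft's inequality IS satisfied.
A prefix code with these lengths CAN exist.

Kraft sum = 0.8515625. Satisfied.


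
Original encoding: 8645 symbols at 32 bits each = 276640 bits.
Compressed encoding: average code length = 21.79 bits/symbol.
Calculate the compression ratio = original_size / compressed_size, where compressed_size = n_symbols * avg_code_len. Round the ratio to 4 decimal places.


original_size = n_symbols * orig_bits = 8645 * 32 = 276640 bits
compressed_size = n_symbols * avg_code_len = 8645 * 21.79 = 188374.55 bits
ratio = original_size / compressed_size = 276640 / 188374.55 = 1.4686

Compression ratio = 1.4686


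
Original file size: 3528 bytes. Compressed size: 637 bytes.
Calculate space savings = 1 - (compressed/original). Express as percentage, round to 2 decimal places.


ratio = compressed/original = 637/3528 = 0.180556
savings = 1 - ratio = 1 - 0.180556 = 0.819444
as a percentage: 0.819444 * 100 = 81.94%

Space savings = 1 - 637/3528 = 81.94%


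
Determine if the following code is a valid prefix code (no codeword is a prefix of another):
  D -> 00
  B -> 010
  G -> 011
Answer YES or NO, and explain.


Checking each pair (does one codeword prefix another?):
  D='00' vs B='010': no prefix
  D='00' vs G='011': no prefix
  B='010' vs D='00': no prefix
  B='010' vs G='011': no prefix
  G='011' vs D='00': no prefix
  G='011' vs B='010': no prefix
No violation found over all pairs.

YES -- this is a valid prefix code. No codeword is a prefix of any other codeword.


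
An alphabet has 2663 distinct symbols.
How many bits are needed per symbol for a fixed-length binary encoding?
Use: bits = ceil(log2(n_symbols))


log2(2663) = 11.3788
Bracket: 2^11 = 2048 < 2663 <= 2^12 = 4096
So ceil(log2(2663)) = 12

bits = ceil(log2(2663)) = ceil(11.3788) = 12 bits


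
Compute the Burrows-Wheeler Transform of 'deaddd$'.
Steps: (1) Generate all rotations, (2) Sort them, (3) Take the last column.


Rotations (sorted):
  0: $deaddd -> last char: d
  1: addd$de -> last char: e
  2: d$deadd -> last char: d
  3: dd$dead -> last char: d
  4: ddd$dea -> last char: a
  5: deaddd$ -> last char: $
  6: eaddd$d -> last char: d


BWT = dedda$d


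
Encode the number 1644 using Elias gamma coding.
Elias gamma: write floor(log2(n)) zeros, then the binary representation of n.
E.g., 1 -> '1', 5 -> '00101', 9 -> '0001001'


num_bits = floor(log2(1644)) + 1 = 11
leading_zeros = num_bits - 1 = 10
binary(1644) = 11001101100

Elias gamma(1644) = '0000000000' + '11001101100' = 000000000011001101100 (21 bits)


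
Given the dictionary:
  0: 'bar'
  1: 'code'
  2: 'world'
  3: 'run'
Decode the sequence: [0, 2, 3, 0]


Look up each index in the dictionary:
  0 -> 'bar'
  2 -> 'world'
  3 -> 'run'
  0 -> 'bar'

Decoded: "bar world run bar"


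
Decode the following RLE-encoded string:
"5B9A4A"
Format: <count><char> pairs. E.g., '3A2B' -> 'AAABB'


Expanding each <count><char> pair:
  5B -> 'BBBBB'
  9A -> 'AAAAAAAAA'
  4A -> 'AAAA'

Decoded = BBBBBAAAAAAAAAAAAA


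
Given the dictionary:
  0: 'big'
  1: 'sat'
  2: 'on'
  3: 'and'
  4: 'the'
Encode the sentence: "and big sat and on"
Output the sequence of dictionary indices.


Look up each word in the dictionary:
  'and' -> 3
  'big' -> 0
  'sat' -> 1
  'and' -> 3
  'on' -> 2

Encoded: [3, 0, 1, 3, 2]


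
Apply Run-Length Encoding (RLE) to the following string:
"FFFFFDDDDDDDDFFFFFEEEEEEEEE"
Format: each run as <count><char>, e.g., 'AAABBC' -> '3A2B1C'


Scanning runs left to right:
  i=0: run of 'F' x 5 -> '5F'
  i=5: run of 'D' x 8 -> '8D'
  i=13: run of 'F' x 5 -> '5F'
  i=18: run of 'E' x 9 -> '9E'

RLE = 5F8D5F9E


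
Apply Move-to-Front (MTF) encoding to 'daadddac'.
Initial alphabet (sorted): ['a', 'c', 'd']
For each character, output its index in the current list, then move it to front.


MTF encoding:
'd': index 2 in ['a', 'c', 'd'] -> ['d', 'a', 'c']
'a': index 1 in ['d', 'a', 'c'] -> ['a', 'd', 'c']
'a': index 0 in ['a', 'd', 'c'] -> ['a', 'd', 'c']
'd': index 1 in ['a', 'd', 'c'] -> ['d', 'a', 'c']
'd': index 0 in ['d', 'a', 'c'] -> ['d', 'a', 'c']
'd': index 0 in ['d', 'a', 'c'] -> ['d', 'a', 'c']
'a': index 1 in ['d', 'a', 'c'] -> ['a', 'd', 'c']
'c': index 2 in ['a', 'd', 'c'] -> ['c', 'a', 'd']


Output: [2, 1, 0, 1, 0, 0, 1, 2]


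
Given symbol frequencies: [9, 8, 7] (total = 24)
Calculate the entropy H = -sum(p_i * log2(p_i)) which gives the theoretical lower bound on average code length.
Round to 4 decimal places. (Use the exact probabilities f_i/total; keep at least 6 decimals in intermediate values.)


Per-symbol terms -p_i * log2(p_i) with p_i = f_i/24:
  p = 9/24 = 0.375000: log2(p) = -1.415037, -p*log2(p) = 0.530639
  p = 8/24 = 0.333333: log2(p) = -1.584963, -p*log2(p) = 0.528321
  p = 7/24 = 0.291667: log2(p) = -1.777608, -p*log2(p) = 0.518469
H = 0.530639 + 0.528321 + 0.518469 = 1.577429

H = 1.5774 bits/symbol


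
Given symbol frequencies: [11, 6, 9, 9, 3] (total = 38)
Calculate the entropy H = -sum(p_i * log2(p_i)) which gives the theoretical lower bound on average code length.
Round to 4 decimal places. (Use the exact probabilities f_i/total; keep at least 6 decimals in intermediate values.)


Per-symbol terms -p_i * log2(p_i) with p_i = f_i/38:
  p = 11/38 = 0.289474: log2(p) = -1.788496, -p*log2(p) = 0.517722
  p = 6/38 = 0.157895: log2(p) = -2.662965, -p*log2(p) = 0.420468
  p = 9/38 = 0.236842: log2(p) = -2.078003, -p*log2(p) = 0.492158
  p = 9/38 = 0.236842: log2(p) = -2.078003, -p*log2(p) = 0.492158
  p = 3/38 = 0.078947: log2(p) = -3.662965, -p*log2(p) = 0.289181
H = 0.517722 + 0.420468 + 0.492158 + 0.492158 + 0.289181 = 2.211687

H = 2.2117 bits/symbol


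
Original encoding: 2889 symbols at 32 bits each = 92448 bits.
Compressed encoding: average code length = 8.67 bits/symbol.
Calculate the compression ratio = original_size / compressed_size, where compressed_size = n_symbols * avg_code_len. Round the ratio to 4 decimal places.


original_size = n_symbols * orig_bits = 2889 * 32 = 92448 bits
compressed_size = n_symbols * avg_code_len = 2889 * 8.67 = 25047.63 bits
ratio = original_size / compressed_size = 92448 / 25047.63 = 3.6909

Compression ratio = 3.6909


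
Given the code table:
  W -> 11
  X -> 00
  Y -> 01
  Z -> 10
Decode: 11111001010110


Decoding:
11 -> W
11 -> W
10 -> Z
01 -> Y
01 -> Y
01 -> Y
10 -> Z


Result: WWZYYYZ


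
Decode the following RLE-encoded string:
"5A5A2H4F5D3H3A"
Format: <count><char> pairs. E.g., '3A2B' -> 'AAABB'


Expanding each <count><char> pair:
  5A -> 'AAAAA'
  5A -> 'AAAAA'
  2H -> 'HH'
  4F -> 'FFFF'
  5D -> 'DDDDD'
  3H -> 'HHH'
  3A -> 'AAA'

Decoded = AAAAAAAAAAHHFFFFDDDDDHHHAAA


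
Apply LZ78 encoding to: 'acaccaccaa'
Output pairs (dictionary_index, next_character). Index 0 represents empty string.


LZ78 encoding steps:
Dictionary: {0: ''}
Step 1: w='' (idx 0), next='a' -> output (0, 'a'), add 'a' as idx 1
Step 2: w='' (idx 0), next='c' -> output (0, 'c'), add 'c' as idx 2
Step 3: w='a' (idx 1), next='c' -> output (1, 'c'), add 'ac' as idx 3
Step 4: w='c' (idx 2), next='a' -> output (2, 'a'), add 'ca' as idx 4
Step 5: w='c' (idx 2), next='c' -> output (2, 'c'), add 'cc' as idx 5
Step 6: w='a' (idx 1), next='a' -> output (1, 'a'), add 'aa' as idx 6


Encoded: [(0, 'a'), (0, 'c'), (1, 'c'), (2, 'a'), (2, 'c'), (1, 'a')]


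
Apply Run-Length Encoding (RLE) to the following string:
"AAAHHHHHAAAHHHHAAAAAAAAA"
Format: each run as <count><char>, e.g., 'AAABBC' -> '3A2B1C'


Scanning runs left to right:
  i=0: run of 'A' x 3 -> '3A'
  i=3: run of 'H' x 5 -> '5H'
  i=8: run of 'A' x 3 -> '3A'
  i=11: run of 'H' x 4 -> '4H'
  i=15: run of 'A' x 9 -> '9A'

RLE = 3A5H3A4H9A


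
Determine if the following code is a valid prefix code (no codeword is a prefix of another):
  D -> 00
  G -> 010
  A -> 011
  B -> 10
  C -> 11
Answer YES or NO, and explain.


Checking each pair (does one codeword prefix another?):
  D='00' vs G='010': no prefix
  D='00' vs A='011': no prefix
  D='00' vs B='10': no prefix
  D='00' vs C='11': no prefix
  G='010' vs D='00': no prefix
  G='010' vs A='011': no prefix
  G='010' vs B='10': no prefix
  G='010' vs C='11': no prefix
  A='011' vs D='00': no prefix
  A='011' vs G='010': no prefix
  A='011' vs B='10': no prefix
  A='011' vs C='11': no prefix
  B='10' vs D='00': no prefix
  B='10' vs G='010': no prefix
  B='10' vs A='011': no prefix
  B='10' vs C='11': no prefix
  C='11' vs D='00': no prefix
  C='11' vs G='010': no prefix
  C='11' vs A='011': no prefix
  C='11' vs B='10': no prefix
No violation found over all pairs.

YES -- this is a valid prefix code. No codeword is a prefix of any other codeword.


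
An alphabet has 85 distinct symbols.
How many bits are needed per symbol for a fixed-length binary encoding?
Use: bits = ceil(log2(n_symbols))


log2(85) = 6.4094
Bracket: 2^6 = 64 < 85 <= 2^7 = 128
So ceil(log2(85)) = 7

bits = ceil(log2(85)) = ceil(6.4094) = 7 bits


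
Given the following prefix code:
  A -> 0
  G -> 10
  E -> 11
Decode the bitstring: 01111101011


Decoding step by step:
Bits 0 -> A
Bits 11 -> E
Bits 11 -> E
Bits 10 -> G
Bits 10 -> G
Bits 11 -> E


Decoded message: AEEGGE


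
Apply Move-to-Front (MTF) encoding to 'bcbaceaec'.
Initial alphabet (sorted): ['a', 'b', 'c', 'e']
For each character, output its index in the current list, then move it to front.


MTF encoding:
'b': index 1 in ['a', 'b', 'c', 'e'] -> ['b', 'a', 'c', 'e']
'c': index 2 in ['b', 'a', 'c', 'e'] -> ['c', 'b', 'a', 'e']
'b': index 1 in ['c', 'b', 'a', 'e'] -> ['b', 'c', 'a', 'e']
'a': index 2 in ['b', 'c', 'a', 'e'] -> ['a', 'b', 'c', 'e']
'c': index 2 in ['a', 'b', 'c', 'e'] -> ['c', 'a', 'b', 'e']
'e': index 3 in ['c', 'a', 'b', 'e'] -> ['e', 'c', 'a', 'b']
'a': index 2 in ['e', 'c', 'a', 'b'] -> ['a', 'e', 'c', 'b']
'e': index 1 in ['a', 'e', 'c', 'b'] -> ['e', 'a', 'c', 'b']
'c': index 2 in ['e', 'a', 'c', 'b'] -> ['c', 'e', 'a', 'b']


Output: [1, 2, 1, 2, 2, 3, 2, 1, 2]


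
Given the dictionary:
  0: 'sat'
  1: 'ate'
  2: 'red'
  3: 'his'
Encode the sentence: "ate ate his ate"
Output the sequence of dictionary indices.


Look up each word in the dictionary:
  'ate' -> 1
  'ate' -> 1
  'his' -> 3
  'ate' -> 1

Encoded: [1, 1, 3, 1]


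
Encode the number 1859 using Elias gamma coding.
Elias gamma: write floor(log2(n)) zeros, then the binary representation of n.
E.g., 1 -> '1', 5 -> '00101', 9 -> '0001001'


num_bits = floor(log2(1859)) + 1 = 11
leading_zeros = num_bits - 1 = 10
binary(1859) = 11101000011

Elias gamma(1859) = '0000000000' + '11101000011' = 000000000011101000011 (21 bits)


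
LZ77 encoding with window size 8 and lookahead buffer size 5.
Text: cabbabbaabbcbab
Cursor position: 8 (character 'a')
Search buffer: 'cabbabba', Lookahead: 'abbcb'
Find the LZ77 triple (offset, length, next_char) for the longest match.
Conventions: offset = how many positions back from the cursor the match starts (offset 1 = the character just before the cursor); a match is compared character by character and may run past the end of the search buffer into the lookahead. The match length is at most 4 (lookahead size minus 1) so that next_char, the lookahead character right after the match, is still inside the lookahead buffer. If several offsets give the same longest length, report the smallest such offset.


Try each offset into the search buffer:
  offset=1 (pos 7, char 'a'): match length 1
  offset=2 (pos 6, char 'b'): match length 0
  offset=3 (pos 5, char 'b'): match length 0
  offset=4 (pos 4, char 'a'): match length 3
  offset=5 (pos 3, char 'b'): match length 0
  offset=6 (pos 2, char 'b'): match length 0
  offset=7 (pos 1, char 'a'): match length 3
  offset=8 (pos 0, char 'c'): match length 0
Longest match has length 3, found at offsets 4, 7; take the smallest, offset 4.
next_char = character at position 8 + 3 = 11 -> 'c'

Best match: offset=4, length=3 (matching 'abb' starting at position 4)
LZ77 triple: (4, 3, 'c')


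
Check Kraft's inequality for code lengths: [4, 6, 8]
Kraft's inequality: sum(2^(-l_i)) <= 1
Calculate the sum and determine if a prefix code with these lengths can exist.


Sum = 2^(-4) + 2^(-6) + 2^(-8)
    = 0.0625 + 0.015625 + 0.00390625
    = 21/256 = 0.08203125
Since 0.08203125 <= 1, Kraft's inequality IS satisfied.
A prefix code with these lengths CAN exist.

Kraft sum = 0.08203125. Satisfied.


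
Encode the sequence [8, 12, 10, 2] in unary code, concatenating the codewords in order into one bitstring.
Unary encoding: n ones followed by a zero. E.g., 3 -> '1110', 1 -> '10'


Encode each number as n ones followed by a terminating 0:
  8 -> 111111110 (9 bits)
  12 -> 1111111111110 (13 bits)
  10 -> 11111111110 (11 bits)
  2 -> 110 (3 bits)
Total length = 9 + 13 + 11 + 3 = 36 bits.

Unary([8, 12, 10, 2]) = 111111110111111111111011111111110110 (36 bits)


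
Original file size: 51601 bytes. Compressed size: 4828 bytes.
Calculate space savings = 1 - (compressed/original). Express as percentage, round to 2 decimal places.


ratio = compressed/original = 4828/51601 = 0.093564
savings = 1 - ratio = 1 - 0.093564 = 0.906436
as a percentage: 0.906436 * 100 = 90.64%

Space savings = 1 - 4828/51601 = 90.64%


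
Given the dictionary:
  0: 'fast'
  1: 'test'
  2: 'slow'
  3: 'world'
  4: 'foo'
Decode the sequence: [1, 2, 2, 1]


Look up each index in the dictionary:
  1 -> 'test'
  2 -> 'slow'
  2 -> 'slow'
  1 -> 'test'

Decoded: "test slow slow test"


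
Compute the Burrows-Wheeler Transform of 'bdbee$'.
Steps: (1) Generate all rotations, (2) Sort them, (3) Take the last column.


Rotations (sorted):
  0: $bdbee -> last char: e
  1: bdbee$ -> last char: $
  2: bee$bd -> last char: d
  3: dbee$b -> last char: b
  4: e$bdbe -> last char: e
  5: ee$bdb -> last char: b


BWT = e$dbeb


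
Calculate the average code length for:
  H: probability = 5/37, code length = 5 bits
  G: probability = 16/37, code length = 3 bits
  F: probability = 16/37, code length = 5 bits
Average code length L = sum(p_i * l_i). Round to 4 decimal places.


Weighted contributions p_i * l_i:
  H: (5/37) * 5 = 25/37
  G: (16/37) * 3 = 48/37
  F: (16/37) * 5 = 80/37
Sum = (25 + 48 + 80)/37 = 153/37

L = 153/37 = 4.1351 bits/symbol


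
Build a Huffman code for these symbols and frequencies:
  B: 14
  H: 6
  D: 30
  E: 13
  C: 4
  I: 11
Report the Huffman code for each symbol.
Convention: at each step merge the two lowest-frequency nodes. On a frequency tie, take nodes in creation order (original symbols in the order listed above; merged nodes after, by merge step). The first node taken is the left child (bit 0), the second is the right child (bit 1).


Huffman tree construction:
Step 1: Merge C(4) + H(6) = 10
Step 2: Merge (C+H)(10) + I(11) = 21
Step 3: Merge E(13) + B(14) = 27
Step 4: Merge ((C+H)+I)(21) + (E+B)(27) = 48
Step 5: Merge D(30) + (((C+H)+I)+(E+B))(48) = 78
Read each symbol's code off the tree from the root (left child = 0, right child = 1).

Codes:
  B: 111 (length 3)
  H: 1001 (length 4)
  D: 0 (length 1)
  E: 110 (length 3)
  C: 1000 (length 4)
  I: 101 (length 3)
Average code length: 184/78 = 2.3590 bits/symbol


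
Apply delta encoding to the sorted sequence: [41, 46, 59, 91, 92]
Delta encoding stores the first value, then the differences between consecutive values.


First value: 41
Deltas:
  46 - 41 = 5
  59 - 46 = 13
  91 - 59 = 32
  92 - 91 = 1


Delta encoded: [41, 5, 13, 32, 1]
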